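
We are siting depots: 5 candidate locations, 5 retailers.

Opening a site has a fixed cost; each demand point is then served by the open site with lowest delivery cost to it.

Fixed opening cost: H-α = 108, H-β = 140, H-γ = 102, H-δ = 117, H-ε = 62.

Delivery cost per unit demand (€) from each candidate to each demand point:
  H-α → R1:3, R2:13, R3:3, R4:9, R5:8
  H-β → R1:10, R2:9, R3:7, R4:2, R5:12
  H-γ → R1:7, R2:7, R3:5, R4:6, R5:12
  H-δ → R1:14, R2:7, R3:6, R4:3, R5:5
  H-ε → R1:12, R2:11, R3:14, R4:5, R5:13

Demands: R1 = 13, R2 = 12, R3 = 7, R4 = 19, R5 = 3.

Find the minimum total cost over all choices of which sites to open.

Open {H-α, H-δ}: assign each demand point to its cheapest open site.
  R1→H-α 13×3=39, R2→H-δ 12×7=84, R3→H-α 7×3=21, R4→H-δ 19×3=57, R5→H-δ 3×5=15
  delivery cost 216, fixed 225 → total 441.
Compare {H-γ}: delivery cost 360 + fixed 102 = 462.
Compare {H-α, H-β}: delivery cost 230 + fixed 248 = 478.
Compare {H-α, H-ε}: delivery cost 311 + fixed 170 = 481.
All other subsets cost ≥ 462. Minimum total cost: 441.

441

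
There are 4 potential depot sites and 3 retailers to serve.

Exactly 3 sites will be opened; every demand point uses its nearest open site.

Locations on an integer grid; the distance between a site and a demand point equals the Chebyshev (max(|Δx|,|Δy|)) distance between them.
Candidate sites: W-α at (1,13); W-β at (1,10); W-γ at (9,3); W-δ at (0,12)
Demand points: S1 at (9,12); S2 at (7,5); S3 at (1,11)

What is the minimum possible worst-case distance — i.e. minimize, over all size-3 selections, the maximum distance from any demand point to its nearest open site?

Open {W-α, W-β, W-γ}.
  Farthest demand point is S1 at distance 8 (to W-α); all others are ≤ 8.
With {W-α, W-β, W-δ} the worst case is 8.
With {W-α, W-γ, W-δ} the worst case is 8.
No size-3 selection achieves below 8.

8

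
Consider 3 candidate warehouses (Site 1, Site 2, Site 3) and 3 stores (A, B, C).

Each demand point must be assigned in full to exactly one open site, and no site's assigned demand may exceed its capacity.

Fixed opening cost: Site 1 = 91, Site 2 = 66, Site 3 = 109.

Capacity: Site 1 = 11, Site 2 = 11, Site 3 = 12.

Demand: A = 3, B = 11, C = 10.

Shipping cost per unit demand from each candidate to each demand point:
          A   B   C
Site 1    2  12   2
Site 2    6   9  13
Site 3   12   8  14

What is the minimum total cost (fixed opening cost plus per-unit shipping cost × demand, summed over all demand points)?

Open {Site 1, Site 2, Site 3}; cheapest assignment that respects the capacities:
  Site 1 (cap 11, load 10): C — cost 10×2 = 20
  Site 2 (cap 11, load 3): A — cost 3×6 = 18
  Site 3 (cap 12, load 11): B — cost 11×8 = 88
  Shipping 126, fixed 266 → total 392.
  Any other capacity-feasible assignment to {Site 1, Site 2, Site 3} ships for at least 126.
Total demand is 24 and no other set of sites has combined capacity ≥ 24, so {Site 1, Site 2, Site 3} is the only feasible choice of open sites. Minimum: 392.

392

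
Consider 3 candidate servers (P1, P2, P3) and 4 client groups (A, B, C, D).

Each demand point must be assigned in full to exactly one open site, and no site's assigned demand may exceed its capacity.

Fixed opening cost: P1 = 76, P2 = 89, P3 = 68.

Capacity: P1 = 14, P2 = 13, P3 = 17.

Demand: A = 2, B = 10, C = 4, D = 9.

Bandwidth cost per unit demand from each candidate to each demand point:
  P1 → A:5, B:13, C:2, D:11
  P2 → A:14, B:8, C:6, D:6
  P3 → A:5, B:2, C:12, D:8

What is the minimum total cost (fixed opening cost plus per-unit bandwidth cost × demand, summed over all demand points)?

265

Open {P2, P3}; cheapest assignment that respects the capacities:
  P2 (cap 13, load 13): C, D — cost 4×6 + 9×6 = 78
  P3 (cap 17, load 12): A, B — cost 2×5 + 10×2 = 30
  Shipping 108, fixed 157 → total 265.
  Any other capacity-feasible assignment to {P2, P3} ships for at least 108.
Compare {P1, P3}: its best feasible assignment gives total 281.
Compare {P1, P2, P3}: its best feasible assignment gives total 325.
Every other set of open sites that can feasibly serve all demand totals ≥ 281 even under its best assignment. Minimum: 265.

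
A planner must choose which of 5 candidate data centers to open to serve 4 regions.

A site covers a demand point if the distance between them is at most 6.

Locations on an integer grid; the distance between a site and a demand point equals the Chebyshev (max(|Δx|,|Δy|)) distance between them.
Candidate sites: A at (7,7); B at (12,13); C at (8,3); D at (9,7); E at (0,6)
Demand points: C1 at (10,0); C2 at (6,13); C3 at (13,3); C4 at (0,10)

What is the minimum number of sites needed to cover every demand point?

Coverage sets (demand points within 6 of each site):
  A: {C2, C3}
  B: {C2}
  C: {C1, C3}
  D: {C2, C3}
  E: {C4}
No 2 sites suffice: every size-2 union leaves at least one demand point uncovered.
But {A, C, E} covers everything, so the minimum is 3.

3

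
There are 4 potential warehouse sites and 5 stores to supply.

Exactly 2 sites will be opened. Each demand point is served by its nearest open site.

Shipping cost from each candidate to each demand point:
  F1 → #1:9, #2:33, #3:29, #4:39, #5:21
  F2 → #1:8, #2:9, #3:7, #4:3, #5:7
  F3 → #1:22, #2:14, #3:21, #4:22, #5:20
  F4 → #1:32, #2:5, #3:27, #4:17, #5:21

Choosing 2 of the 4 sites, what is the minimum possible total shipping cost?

Open {F2, F4}.
  #1→F2 8, #2→F4 5, #3→F2 7, #4→F2 3, #5→F2 7  ⇒ total 30.
Compare {F1, F2}: total 34.
Compare {F2, F3}: total 34.
No size-2 selection does better; minimum is 30.

30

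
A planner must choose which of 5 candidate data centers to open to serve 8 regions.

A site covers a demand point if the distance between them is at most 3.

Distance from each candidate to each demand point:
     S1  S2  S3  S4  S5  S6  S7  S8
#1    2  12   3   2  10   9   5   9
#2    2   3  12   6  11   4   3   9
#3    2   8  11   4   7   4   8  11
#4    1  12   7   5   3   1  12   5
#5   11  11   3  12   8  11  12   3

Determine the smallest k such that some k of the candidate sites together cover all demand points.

Coverage sets (demand points within 3 of each site):
  #1: {S1, S3, S4}
  #2: {S1, S2, S7}
  #3: {S1}
  #4: {S1, S5, S6}
  #5: {S3, S8}
No 3 sites suffice: every size-3 union leaves at least one demand point uncovered.
But {#1, #2, #4, #5} covers everything, so the minimum is 4.

4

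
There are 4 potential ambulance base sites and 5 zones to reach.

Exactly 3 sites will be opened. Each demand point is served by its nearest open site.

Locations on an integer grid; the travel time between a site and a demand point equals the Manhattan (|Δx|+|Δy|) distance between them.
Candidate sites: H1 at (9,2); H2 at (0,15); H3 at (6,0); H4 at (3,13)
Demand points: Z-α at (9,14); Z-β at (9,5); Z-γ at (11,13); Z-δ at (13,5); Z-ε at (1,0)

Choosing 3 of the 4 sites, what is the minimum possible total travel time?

30

Open {H1, H3, H4}.
  Z-α→H4 7, Z-β→H1 3, Z-γ→H4 8, Z-δ→H1 7, Z-ε→H3 5  ⇒ total 30.
Compare {H1, H2, H4}: total 35.
Compare {H1, H2, H3}: total 38.
No size-3 selection does better; minimum is 30.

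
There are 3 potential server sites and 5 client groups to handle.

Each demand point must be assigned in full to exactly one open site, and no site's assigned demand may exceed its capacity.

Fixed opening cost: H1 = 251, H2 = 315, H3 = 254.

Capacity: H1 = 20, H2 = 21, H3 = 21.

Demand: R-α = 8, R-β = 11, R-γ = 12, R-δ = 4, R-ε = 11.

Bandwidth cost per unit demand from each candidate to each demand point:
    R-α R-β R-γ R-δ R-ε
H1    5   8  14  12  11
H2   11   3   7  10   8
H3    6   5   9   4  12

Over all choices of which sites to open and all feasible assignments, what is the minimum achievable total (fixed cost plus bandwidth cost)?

Open {H1, H2, H3}; cheapest assignment that respects the capacities:
  H1 (cap 20, load 19): R-α, R-ε — cost 8×5 + 11×11 = 161
  H2 (cap 21, load 12): R-γ — cost 12×7 = 84
  H3 (cap 21, load 15): R-β, R-δ — cost 11×5 + 4×4 = 71
  Shipping 316, fixed 820 → total 1136.
  Any other capacity-feasible assignment to {H1, H2, H3} ships for at least 316.
Total demand is 46 and no other set of sites has combined capacity ≥ 46, so {H1, H2, H3} is the only feasible choice of open sites. Minimum: 1136.

1136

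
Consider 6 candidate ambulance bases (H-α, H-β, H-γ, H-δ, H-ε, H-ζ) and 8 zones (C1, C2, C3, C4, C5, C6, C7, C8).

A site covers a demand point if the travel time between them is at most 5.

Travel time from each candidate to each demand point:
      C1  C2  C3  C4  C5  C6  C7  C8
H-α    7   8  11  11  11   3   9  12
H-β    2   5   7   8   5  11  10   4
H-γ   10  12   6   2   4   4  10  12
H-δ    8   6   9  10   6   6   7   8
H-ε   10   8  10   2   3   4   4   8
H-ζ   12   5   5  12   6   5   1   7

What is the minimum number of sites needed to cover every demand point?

3

Coverage sets (demand points within 5 of each site):
  H-α: {C6}
  H-β: {C1, C2, C5, C8}
  H-γ: {C4, C5, C6}
  H-δ: {}
  H-ε: {C4, C5, C6, C7}
  H-ζ: {C2, C3, C6, C7}
No 2 sites suffice: every size-2 union leaves at least one demand point uncovered.
But {H-β, H-γ, H-ζ} covers everything, so the minimum is 3.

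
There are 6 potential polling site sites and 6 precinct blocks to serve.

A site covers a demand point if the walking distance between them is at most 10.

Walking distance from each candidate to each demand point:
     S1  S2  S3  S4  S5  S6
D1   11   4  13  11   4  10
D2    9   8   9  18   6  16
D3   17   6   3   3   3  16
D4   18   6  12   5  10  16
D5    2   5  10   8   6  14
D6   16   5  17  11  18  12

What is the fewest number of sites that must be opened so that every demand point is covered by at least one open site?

2

Coverage sets (demand points within 10 of each site):
  D1: {S2, S5, S6}
  D2: {S1, S2, S3, S5}
  D3: {S2, S3, S4, S5}
  D4: {S2, S4, S5}
  D5: {S1, S2, S3, S4, S5}
  D6: {S2}
No single site covers all 6 demand points.
But {D1, D5} covers everything, so the minimum is 2.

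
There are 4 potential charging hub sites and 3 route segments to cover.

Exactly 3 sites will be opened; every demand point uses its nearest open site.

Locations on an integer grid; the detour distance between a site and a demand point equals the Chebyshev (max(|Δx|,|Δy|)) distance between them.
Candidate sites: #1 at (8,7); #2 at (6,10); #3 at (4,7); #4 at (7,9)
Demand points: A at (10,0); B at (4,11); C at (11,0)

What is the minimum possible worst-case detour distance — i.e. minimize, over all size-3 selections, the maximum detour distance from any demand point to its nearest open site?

Open {#1, #2, #3}.
  Farthest demand point is A at detour distance 7 (to #1); all others are ≤ 7.
With {#1, #2, #4} the worst case is 7.
With {#1, #3, #4} the worst case is 7.
No size-3 selection achieves below 7.

7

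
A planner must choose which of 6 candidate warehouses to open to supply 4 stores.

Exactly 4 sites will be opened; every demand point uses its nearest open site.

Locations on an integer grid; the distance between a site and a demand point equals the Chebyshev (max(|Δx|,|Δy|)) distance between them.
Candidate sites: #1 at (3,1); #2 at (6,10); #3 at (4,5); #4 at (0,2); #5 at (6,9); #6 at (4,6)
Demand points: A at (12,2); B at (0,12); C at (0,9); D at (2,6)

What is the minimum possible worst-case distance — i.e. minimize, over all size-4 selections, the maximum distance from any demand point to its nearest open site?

7

Open {#1, #2, #3, #5}.
  Farthest demand point is A at distance 7 (to #5); all others are ≤ 7.
With {#1, #2, #4, #5} the worst case is 7.
With {#1, #2, #5, #6} the worst case is 7.
No size-4 selection achieves below 7.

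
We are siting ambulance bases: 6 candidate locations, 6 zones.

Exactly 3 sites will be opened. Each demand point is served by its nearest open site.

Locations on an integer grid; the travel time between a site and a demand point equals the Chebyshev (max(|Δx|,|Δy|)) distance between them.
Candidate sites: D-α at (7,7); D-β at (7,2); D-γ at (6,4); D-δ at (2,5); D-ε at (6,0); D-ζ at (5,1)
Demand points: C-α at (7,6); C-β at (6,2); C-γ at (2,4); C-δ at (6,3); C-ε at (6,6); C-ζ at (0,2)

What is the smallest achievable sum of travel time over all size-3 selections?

Open {D-α, D-β, D-δ}.
  C-α→D-α 1, C-β→D-β 1, C-γ→D-δ 1, C-δ→D-β 1, C-ε→D-α 1, C-ζ→D-δ 3  ⇒ total 8.
Compare {D-α, D-γ, D-δ}: total 9.
Compare {D-α, D-δ, D-ζ}: total 9.
No size-3 selection does better; minimum is 8.

8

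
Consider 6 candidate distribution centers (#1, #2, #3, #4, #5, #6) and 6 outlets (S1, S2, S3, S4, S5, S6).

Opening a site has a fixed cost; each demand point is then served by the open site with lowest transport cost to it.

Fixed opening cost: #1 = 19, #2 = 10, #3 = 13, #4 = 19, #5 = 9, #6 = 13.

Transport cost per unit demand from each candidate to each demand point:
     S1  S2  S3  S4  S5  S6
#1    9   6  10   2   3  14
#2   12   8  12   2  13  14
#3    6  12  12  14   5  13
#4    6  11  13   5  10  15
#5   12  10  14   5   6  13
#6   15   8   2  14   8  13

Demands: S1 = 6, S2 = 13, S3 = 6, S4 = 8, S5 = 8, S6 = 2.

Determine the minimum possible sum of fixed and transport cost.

237

Open {#1, #3, #6}: assign each demand point to its cheapest open site.
  S1→#3 6×6=36, S2→#1 13×6=78, S3→#6 6×2=12, S4→#1 8×2=16, S5→#1 8×3=24, S6→#3 2×13=26
  transport cost 192, fixed 45 → total 237.
Compare {#1, #6}: transport cost 210 + fixed 32 = 242.
Compare {#1, #4, #6}: transport cost 192 + fixed 51 = 243.
Compare {#1, #3, #5, #6}: transport cost 192 + fixed 54 = 246.
All other subsets cost ≥ 242. Minimum total cost: 237.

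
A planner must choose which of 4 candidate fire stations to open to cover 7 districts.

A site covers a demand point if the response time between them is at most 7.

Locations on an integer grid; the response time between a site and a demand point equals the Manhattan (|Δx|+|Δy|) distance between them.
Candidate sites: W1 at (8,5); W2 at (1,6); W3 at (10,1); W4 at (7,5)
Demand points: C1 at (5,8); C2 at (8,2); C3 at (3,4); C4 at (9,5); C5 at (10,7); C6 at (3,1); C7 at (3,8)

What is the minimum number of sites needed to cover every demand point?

Coverage sets (demand points within 7 of each site):
  W1: {C1, C2, C3, C4, C5}
  W2: {C1, C3, C6, C7}
  W3: {C2, C4, C5, C6}
  W4: {C1, C2, C3, C4, C5, C7}
No single site covers all 7 demand points.
But {W1, W2} covers everything, so the minimum is 2.

2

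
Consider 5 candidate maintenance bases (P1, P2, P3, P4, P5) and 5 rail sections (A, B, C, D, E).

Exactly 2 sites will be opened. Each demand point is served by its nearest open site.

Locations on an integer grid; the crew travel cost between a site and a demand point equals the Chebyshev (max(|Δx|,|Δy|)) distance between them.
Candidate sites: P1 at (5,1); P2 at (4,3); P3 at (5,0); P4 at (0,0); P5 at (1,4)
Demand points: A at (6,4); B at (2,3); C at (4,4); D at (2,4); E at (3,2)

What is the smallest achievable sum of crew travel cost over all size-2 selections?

6

Open {P2, P5}.
  A→P2 2, B→P5 1, C→P2 1, D→P5 1, E→P2 1  ⇒ total 6.
Compare {P1, P2}: total 8.
Compare {P2, P3}: total 8.
No size-2 selection does better; minimum is 6.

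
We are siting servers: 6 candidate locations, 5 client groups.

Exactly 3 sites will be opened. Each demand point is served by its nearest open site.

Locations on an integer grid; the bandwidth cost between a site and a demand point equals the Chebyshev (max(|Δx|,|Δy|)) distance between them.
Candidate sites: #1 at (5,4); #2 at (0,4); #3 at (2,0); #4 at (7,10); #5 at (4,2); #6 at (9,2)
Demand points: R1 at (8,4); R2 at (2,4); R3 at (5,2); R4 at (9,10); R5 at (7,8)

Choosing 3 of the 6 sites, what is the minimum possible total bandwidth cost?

Open {#4, #5, #6}.
  R1→#6 2, R2→#5 2, R3→#5 1, R4→#4 2, R5→#4 2  ⇒ total 9.
Compare {#1, #4, #5}: total 10.
Compare {#1, #2, #4}: total 11.
No size-3 selection does better; minimum is 9.

9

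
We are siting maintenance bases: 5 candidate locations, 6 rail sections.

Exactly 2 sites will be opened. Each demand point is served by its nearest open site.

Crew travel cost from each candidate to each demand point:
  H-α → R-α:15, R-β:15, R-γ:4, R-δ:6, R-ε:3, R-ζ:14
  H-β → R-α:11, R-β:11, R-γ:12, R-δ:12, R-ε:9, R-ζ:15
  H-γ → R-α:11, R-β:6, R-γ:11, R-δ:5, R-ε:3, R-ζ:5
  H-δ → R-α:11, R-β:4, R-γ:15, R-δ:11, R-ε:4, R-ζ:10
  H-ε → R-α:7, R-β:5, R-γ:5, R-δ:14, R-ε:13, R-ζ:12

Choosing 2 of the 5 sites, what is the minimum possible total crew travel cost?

30

Open {H-γ, H-ε}.
  R-α→H-ε 7, R-β→H-ε 5, R-γ→H-ε 5, R-δ→H-γ 5, R-ε→H-γ 3, R-ζ→H-γ 5  ⇒ total 30.
Compare {H-α, H-γ}: total 34.
Compare {H-α, H-ε}: total 37.
No size-2 selection does better; minimum is 30.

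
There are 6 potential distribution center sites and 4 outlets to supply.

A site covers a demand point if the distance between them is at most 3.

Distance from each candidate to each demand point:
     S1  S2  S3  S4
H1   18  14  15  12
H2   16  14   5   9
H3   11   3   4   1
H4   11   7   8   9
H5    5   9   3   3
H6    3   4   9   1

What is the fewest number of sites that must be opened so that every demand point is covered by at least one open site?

3

Coverage sets (demand points within 3 of each site):
  H1: {}
  H2: {}
  H3: {S2, S4}
  H4: {}
  H5: {S3, S4}
  H6: {S1, S4}
No 2 sites suffice: every size-2 union leaves at least one demand point uncovered.
But {H3, H5, H6} covers everything, so the minimum is 3.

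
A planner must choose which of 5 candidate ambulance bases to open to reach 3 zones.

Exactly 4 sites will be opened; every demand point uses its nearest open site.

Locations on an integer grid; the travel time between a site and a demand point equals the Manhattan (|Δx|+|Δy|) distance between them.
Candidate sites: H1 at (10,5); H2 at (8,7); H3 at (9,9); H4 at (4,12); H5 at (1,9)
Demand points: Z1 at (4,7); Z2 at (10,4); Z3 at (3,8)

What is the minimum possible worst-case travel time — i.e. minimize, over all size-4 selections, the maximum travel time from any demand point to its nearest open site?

4

Open {H1, H2, H3, H5}.
  Farthest demand point is Z1 at travel time 4 (to H2); all others are ≤ 4.
With {H1, H2, H4, H5} the worst case is 4.
With {H1, H2, H3, H4} the worst case is 5.
No size-4 selection achieves below 4.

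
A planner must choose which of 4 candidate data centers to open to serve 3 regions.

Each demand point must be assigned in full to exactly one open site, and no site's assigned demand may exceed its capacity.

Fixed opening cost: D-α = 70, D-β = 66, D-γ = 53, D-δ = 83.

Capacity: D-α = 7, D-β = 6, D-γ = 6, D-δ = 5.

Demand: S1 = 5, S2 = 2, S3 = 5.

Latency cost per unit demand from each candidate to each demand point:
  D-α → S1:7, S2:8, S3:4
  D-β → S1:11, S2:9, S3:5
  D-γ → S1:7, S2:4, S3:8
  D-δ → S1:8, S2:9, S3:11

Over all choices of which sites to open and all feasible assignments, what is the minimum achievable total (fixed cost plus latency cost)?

Open {D-α, D-γ}; cheapest assignment that respects the capacities:
  D-α (cap 7, load 7): S2, S3 — cost 2×8 + 5×4 = 36
  D-γ (cap 6, load 5): S1 — cost 5×7 = 35
  Shipping 71, fixed 123 → total 194.
  Any other capacity-feasible assignment to {D-α, D-γ} ships for at least 71.
Compare {D-α, D-β}: its best feasible assignment gives total 212.
Compare {D-α, D-δ}: its best feasible assignment gives total 229.
Every other set of open sites that can feasibly serve all demand totals ≥ 212 even under its best assignment. Minimum: 194.

194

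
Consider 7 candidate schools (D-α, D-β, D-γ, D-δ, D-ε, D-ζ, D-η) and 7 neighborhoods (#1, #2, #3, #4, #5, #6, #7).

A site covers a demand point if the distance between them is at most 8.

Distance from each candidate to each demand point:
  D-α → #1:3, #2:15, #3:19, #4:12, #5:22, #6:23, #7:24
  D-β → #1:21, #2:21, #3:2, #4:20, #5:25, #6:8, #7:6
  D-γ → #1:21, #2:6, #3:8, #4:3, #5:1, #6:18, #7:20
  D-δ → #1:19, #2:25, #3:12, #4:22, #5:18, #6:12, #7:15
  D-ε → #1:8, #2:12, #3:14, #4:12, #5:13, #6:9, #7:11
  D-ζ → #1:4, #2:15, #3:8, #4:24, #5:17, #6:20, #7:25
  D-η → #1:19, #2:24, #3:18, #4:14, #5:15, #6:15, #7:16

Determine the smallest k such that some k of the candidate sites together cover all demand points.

Coverage sets (demand points within 8 of each site):
  D-α: {#1}
  D-β: {#3, #6, #7}
  D-γ: {#2, #3, #4, #5}
  D-δ: {}
  D-ε: {#1}
  D-ζ: {#1, #3}
  D-η: {}
No 2 sites suffice: every size-2 union leaves at least one demand point uncovered.
But {D-α, D-β, D-γ} covers everything, so the minimum is 3.

3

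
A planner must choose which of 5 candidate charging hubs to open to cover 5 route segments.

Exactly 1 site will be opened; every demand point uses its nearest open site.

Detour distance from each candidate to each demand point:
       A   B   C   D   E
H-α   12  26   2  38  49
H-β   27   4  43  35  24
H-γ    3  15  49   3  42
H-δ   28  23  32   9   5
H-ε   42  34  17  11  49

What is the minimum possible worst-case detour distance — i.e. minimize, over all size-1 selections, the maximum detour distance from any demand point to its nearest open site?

Open {H-δ}.
  Farthest demand point is C at detour distance 32 (to H-δ); all others are ≤ 32.
With {H-β} the worst case is 43.
With {H-α} the worst case is 49.
No size-1 selection achieves below 32.

32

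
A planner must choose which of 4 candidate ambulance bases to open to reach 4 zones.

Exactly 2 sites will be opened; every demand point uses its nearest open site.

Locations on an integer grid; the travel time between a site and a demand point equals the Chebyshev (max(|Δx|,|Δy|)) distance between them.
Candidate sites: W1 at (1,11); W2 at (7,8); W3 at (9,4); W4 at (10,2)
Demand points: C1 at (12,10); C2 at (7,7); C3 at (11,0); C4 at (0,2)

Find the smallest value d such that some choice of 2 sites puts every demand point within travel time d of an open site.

Open {W2, W3}.
  Farthest demand point is C4 at travel time 7 (to W2); all others are ≤ 7.
With {W2, W4} the worst case is 7.
With {W1, W2} the worst case is 8.
No size-2 selection achieves below 7.

7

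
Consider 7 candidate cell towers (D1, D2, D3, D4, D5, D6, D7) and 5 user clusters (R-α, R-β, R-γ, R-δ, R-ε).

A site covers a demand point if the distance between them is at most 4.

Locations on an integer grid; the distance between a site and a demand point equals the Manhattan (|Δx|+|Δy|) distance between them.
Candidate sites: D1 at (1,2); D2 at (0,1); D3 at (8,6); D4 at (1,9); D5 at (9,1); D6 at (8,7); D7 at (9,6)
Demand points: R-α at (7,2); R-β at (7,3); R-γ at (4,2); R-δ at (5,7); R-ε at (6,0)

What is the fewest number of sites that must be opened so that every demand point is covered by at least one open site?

3

Coverage sets (demand points within 4 of each site):
  D1: {R-γ}
  D2: {}
  D3: {R-β, R-δ}
  D4: {}
  D5: {R-α, R-β, R-ε}
  D6: {R-δ}
  D7: {}
No 2 sites suffice: every size-2 union leaves at least one demand point uncovered.
But {D1, D3, D5} covers everything, so the minimum is 3.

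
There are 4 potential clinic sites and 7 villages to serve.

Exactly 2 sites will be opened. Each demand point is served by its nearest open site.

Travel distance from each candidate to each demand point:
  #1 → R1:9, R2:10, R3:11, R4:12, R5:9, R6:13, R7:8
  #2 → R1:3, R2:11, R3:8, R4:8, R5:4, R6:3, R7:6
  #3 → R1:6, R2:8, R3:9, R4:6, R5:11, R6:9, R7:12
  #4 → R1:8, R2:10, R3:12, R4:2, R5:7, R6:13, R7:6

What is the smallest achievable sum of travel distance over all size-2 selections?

36

Open {#2, #4}.
  R1→#2 3, R2→#4 10, R3→#2 8, R4→#4 2, R5→#2 4, R6→#2 3, R7→#2 6  ⇒ total 36.
Compare {#2, #3}: total 38.
Compare {#1, #2}: total 42.
No size-2 selection does better; minimum is 36.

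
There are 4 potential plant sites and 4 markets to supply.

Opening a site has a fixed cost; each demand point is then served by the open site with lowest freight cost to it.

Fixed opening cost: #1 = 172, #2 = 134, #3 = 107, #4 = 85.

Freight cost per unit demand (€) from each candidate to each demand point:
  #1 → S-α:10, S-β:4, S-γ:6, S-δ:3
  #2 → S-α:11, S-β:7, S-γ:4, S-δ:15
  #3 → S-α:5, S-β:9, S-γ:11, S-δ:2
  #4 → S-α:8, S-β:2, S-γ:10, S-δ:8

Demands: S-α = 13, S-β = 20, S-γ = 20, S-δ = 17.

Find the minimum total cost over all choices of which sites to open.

Open {#3, #4}: assign each demand point to its cheapest open site.
  S-α→#3 13×5=65, S-β→#4 20×2=40, S-γ→#4 20×10=200, S-δ→#3 17×2=34
  freight cost 339, fixed 192 → total 531.
Compare {#2, #3, #4}: freight cost 219 + fixed 326 = 545.
Compare {#1}: freight cost 381 + fixed 172 = 553.
Compare {#2, #3}: freight cost 319 + fixed 241 = 560.
All other subsets cost ≥ 545. Minimum total cost: 531.

531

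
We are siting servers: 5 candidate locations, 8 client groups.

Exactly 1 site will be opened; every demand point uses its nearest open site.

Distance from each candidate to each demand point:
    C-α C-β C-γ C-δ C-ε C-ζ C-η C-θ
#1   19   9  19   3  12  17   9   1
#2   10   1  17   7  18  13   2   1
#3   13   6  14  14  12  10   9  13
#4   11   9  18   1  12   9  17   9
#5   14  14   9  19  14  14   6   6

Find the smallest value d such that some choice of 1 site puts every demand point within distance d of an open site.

14

Open {#3}.
  Farthest demand point is C-γ at distance 14 (to #3); all others are ≤ 14.
With {#2} the worst case is 18.
With {#4} the worst case is 18.
No size-1 selection achieves below 14.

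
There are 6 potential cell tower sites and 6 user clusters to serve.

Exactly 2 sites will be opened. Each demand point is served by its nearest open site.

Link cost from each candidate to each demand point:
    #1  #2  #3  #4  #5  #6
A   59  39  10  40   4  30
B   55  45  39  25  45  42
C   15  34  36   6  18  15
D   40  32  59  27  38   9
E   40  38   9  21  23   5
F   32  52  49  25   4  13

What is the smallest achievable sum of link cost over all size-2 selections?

84

Open {A, C}.
  #1→C 15, #2→C 34, #3→A 10, #4→C 6, #5→A 4, #6→C 15  ⇒ total 84.
Compare {C, E}: total 87.
Compare {C, F}: total 108.
No size-2 selection does better; minimum is 84.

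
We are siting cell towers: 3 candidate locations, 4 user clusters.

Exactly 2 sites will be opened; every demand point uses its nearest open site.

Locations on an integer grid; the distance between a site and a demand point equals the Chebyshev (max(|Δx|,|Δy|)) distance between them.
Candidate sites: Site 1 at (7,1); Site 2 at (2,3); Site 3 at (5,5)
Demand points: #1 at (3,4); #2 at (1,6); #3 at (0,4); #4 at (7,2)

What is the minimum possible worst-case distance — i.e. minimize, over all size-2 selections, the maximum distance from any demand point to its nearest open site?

Open {Site 1, Site 2}.
  Farthest demand point is #2 at distance 3 (to Site 2); all others are ≤ 3.
With {Site 2, Site 3} the worst case is 3.
With {Site 1, Site 3} the worst case is 5.
No size-2 selection achieves below 3.

3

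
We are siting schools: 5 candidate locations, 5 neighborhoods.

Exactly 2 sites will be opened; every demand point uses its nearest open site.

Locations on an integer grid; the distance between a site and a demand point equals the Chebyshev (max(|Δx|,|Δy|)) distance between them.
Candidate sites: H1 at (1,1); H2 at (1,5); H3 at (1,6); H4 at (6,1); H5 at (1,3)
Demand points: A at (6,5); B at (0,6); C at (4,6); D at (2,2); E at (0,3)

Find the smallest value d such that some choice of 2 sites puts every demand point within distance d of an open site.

4

Open {H2, H4}.
  Farthest demand point is A at distance 4 (to H4); all others are ≤ 4.
With {H3, H4} the worst case is 4.
With {H4, H5} the worst case is 4.
No size-2 selection achieves below 4.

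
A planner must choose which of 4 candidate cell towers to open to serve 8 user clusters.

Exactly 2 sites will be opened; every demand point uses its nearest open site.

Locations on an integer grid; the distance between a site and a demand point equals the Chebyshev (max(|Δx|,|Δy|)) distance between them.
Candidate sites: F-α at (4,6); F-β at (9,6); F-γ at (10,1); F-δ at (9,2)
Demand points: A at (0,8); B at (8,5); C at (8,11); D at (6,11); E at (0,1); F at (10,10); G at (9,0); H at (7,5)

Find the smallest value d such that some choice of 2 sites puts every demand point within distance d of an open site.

6

Open {F-α, F-β}.
  Farthest demand point is G at distance 6 (to F-α); all others are ≤ 6.
With {F-α, F-γ} the worst case is 6.
With {F-α, F-δ} the worst case is 6.
No size-2 selection achieves below 6.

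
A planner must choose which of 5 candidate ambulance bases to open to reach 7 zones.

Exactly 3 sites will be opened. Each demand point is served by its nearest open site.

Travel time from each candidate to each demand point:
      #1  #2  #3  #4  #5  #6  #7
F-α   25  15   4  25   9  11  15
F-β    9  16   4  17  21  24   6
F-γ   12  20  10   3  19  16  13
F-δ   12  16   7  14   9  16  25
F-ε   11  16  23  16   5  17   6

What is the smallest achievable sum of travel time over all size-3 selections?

55

Open {F-α, F-γ, F-ε}.
  #1→F-ε 11, #2→F-α 15, #3→F-α 4, #4→F-γ 3, #5→F-ε 5, #6→F-α 11, #7→F-ε 6  ⇒ total 55.
Compare {F-α, F-β, F-γ}: total 57.
Compare {F-β, F-γ, F-ε}: total 59.
No size-3 selection does better; minimum is 55.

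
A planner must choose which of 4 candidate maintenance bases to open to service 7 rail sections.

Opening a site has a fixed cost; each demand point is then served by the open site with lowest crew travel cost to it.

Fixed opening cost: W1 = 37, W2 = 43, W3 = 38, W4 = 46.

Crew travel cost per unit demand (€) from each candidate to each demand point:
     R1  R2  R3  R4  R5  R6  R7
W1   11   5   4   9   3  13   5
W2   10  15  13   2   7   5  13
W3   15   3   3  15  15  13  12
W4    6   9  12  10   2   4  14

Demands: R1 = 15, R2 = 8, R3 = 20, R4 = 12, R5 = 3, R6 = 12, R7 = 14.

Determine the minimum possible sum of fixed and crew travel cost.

Open {W1, W2, W4}: assign each demand point to its cheapest open site.
  R1→W4 15×6=90, R2→W1 8×5=40, R3→W1 20×4=80, R4→W2 12×2=24, R5→W4 3×2=6, R6→W4 12×4=48, R7→W1 14×5=70
  crew travel cost 358, fixed 126 → total 484.
Compare {W1, W2, W3, W4}: crew travel cost 322 + fixed 164 = 486.
Compare {W1, W2}: crew travel cost 433 + fixed 80 = 513.
Compare {W1, W2, W3}: crew travel cost 397 + fixed 118 = 515.
All other subsets cost ≥ 486. Minimum total cost: 484.

484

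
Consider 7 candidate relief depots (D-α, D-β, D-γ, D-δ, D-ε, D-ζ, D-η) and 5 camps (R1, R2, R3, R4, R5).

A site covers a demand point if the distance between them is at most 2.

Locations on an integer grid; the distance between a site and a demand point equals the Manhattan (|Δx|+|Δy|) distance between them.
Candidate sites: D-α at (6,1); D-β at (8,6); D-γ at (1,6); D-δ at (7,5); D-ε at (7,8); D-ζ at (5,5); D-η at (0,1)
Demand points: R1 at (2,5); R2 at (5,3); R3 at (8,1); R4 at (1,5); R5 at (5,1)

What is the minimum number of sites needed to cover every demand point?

Coverage sets (demand points within 2 of each site):
  D-α: {R3, R5}
  D-β: {}
  D-γ: {R1, R4}
  D-δ: {}
  D-ε: {}
  D-ζ: {R2}
  D-η: {}
No 2 sites suffice: every size-2 union leaves at least one demand point uncovered.
But {D-α, D-γ, D-ζ} covers everything, so the minimum is 3.

3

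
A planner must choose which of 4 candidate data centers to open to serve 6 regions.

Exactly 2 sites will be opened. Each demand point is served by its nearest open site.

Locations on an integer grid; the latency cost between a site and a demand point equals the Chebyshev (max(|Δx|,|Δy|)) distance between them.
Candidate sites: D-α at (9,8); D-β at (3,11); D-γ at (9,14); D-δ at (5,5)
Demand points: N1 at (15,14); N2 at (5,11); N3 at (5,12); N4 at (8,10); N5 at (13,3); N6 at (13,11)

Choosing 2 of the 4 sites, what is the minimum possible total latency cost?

Open {D-α, D-β}.
  N1→D-α 6, N2→D-β 2, N3→D-β 2, N4→D-α 2, N5→D-α 5, N6→D-α 4  ⇒ total 21.
Compare {D-α, D-γ}: total 25.
Compare {D-α, D-δ}: total 25.
No size-2 selection does better; minimum is 21.

21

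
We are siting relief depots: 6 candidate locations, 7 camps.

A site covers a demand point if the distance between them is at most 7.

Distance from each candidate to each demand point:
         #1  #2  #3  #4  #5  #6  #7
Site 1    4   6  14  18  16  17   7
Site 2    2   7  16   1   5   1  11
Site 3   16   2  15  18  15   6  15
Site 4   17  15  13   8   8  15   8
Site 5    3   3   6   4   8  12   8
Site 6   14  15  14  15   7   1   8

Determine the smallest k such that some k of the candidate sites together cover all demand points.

Coverage sets (demand points within 7 of each site):
  Site 1: {#1, #2, #7}
  Site 2: {#1, #2, #4, #5, #6}
  Site 3: {#2, #6}
  Site 4: {}
  Site 5: {#1, #2, #3, #4}
  Site 6: {#5, #6}
No 2 sites suffice: every size-2 union leaves at least one demand point uncovered.
But {Site 1, Site 2, Site 5} covers everything, so the minimum is 3.

3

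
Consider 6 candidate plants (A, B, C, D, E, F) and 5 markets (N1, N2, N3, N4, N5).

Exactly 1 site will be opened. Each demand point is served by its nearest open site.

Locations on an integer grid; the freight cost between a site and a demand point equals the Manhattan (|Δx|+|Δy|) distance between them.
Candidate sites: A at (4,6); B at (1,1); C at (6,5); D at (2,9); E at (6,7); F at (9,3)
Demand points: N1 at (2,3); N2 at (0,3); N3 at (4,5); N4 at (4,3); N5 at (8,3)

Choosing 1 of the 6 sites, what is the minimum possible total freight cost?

23

Open {A}.
  N1→A 5, N2→A 7, N3→A 1, N4→A 3, N5→A 7  ⇒ total 23.
Compare {C}: total 24.
Compare {B}: total 27.
No size-1 selection does better; minimum is 23.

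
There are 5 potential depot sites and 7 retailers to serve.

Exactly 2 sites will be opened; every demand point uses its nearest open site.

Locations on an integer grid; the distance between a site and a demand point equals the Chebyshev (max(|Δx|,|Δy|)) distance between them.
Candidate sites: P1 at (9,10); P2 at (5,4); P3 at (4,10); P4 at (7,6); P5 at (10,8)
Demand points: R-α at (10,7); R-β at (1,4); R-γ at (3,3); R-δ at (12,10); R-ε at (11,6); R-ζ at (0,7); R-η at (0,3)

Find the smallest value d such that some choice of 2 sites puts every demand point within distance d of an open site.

5

Open {P1, P2}.
  Farthest demand point is R-ζ at distance 5 (to P2); all others are ≤ 5.
With {P2, P4} the worst case is 5.
With {P2, P5} the worst case is 5.
No size-2 selection achieves below 5.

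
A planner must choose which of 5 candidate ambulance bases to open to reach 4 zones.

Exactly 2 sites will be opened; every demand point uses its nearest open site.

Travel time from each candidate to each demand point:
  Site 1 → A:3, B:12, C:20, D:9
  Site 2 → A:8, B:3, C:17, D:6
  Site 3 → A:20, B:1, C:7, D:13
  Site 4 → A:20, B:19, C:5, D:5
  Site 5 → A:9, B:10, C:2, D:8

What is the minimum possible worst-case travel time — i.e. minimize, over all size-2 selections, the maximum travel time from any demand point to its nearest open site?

8

Open {Site 2, Site 3}.
  Farthest demand point is A at travel time 8 (to Site 2); all others are ≤ 8.
With {Site 2, Site 4} the worst case is 8.
With {Site 2, Site 5} the worst case is 8.
No size-2 selection achieves below 8.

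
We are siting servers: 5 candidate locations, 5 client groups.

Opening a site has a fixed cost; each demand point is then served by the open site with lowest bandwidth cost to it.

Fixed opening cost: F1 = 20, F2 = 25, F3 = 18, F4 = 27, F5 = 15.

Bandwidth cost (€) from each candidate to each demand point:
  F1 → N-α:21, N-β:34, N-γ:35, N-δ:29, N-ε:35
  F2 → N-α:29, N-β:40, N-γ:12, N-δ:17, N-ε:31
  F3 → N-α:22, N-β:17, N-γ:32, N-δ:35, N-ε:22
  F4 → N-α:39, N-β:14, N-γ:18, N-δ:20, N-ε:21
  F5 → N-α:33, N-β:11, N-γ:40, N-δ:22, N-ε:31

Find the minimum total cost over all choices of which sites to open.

133

Open {F2, F3}: assign each demand point to its cheapest open site.
  N-α→F3 22, N-β→F3 17, N-γ→F2 12, N-δ→F2 17, N-ε→F3 22
  bandwidth cost 90, fixed 43 → total 133.
Compare {F4}: bandwidth cost 112 + fixed 27 = 139.
Compare {F2, F5}: bandwidth cost 100 + fixed 40 = 140.
Compare {F3, F4}: bandwidth cost 95 + fixed 45 = 140.
All other subsets cost ≥ 139. Minimum total cost: 133.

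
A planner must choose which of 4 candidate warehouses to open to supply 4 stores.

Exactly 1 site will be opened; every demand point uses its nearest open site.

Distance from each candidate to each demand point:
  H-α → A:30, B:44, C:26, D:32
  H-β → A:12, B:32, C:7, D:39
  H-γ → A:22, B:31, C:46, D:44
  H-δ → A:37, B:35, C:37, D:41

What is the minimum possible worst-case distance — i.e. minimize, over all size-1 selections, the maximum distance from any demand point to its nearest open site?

Open {H-β}.
  Farthest demand point is D at distance 39 (to H-β); all others are ≤ 39.
With {H-δ} the worst case is 41.
With {H-α} the worst case is 44.
No size-1 selection achieves below 39.

39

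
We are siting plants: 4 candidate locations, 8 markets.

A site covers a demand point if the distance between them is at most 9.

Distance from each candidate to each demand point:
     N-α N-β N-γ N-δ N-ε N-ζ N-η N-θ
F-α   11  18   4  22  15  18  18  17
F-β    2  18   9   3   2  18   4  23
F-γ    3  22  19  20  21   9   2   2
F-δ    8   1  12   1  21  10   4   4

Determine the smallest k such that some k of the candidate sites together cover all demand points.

Coverage sets (demand points within 9 of each site):
  F-α: {N-γ}
  F-β: {N-α, N-γ, N-δ, N-ε, N-η}
  F-γ: {N-α, N-ζ, N-η, N-θ}
  F-δ: {N-α, N-β, N-δ, N-η, N-θ}
No 2 sites suffice: every size-2 union leaves at least one demand point uncovered.
But {F-β, F-γ, F-δ} covers everything, so the minimum is 3.

3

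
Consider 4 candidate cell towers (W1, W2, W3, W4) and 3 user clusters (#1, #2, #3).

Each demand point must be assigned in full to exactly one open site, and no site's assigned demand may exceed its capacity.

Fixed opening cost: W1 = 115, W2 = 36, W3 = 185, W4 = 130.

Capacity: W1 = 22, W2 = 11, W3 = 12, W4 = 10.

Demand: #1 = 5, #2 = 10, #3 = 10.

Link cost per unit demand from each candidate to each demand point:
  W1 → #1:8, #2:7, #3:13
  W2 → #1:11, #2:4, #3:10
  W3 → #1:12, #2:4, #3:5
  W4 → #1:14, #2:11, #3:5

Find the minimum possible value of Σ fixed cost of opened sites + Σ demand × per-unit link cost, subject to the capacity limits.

Open {W1, W2}; cheapest assignment that respects the capacities:
  W1 (cap 22, load 15): #1, #3 — cost 5×8 + 10×13 = 170
  W2 (cap 11, load 10): #2 — cost 10×4 = 40
  Shipping 210, fixed 151 → total 361.
  Any other capacity-feasible assignment to {W1, W2} ships for at least 210.
Compare {W1, W4}: its best feasible assignment gives total 405.
Compare {W1, W2, W4}: its best feasible assignment gives total 411.
Every other set of open sites that can feasibly serve all demand totals ≥ 405 even under its best assignment. Minimum: 361.

361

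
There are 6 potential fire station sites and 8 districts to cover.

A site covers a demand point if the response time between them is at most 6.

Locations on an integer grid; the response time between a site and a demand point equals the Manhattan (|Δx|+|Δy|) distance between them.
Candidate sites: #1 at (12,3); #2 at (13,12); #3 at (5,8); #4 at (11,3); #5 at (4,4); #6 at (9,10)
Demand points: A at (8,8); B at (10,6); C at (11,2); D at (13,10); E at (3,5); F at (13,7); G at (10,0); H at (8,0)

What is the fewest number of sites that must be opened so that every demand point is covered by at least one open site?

Coverage sets (demand points within 6 of each site):
  #1: {B, C, F, G}
  #2: {D, F}
  #3: {A, E}
  #4: {B, C, F, G, H}
  #5: {E}
  #6: {A, B, D}
No 2 sites suffice: every size-2 union leaves at least one demand point uncovered.
But {#2, #3, #4} covers everything, so the minimum is 3.

3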